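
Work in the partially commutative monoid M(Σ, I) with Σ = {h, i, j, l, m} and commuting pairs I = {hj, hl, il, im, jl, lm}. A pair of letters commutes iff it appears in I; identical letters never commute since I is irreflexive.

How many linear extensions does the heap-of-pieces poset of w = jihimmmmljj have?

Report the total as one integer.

55

piece 0:j — minimal
piece 1:i rests on {0:j}
piece 2:h rests on {1:i}
piece 3:i rests on {2:h}
piece 4:m rests on {2:h}
piece 5:m rests on {4:m}
piece 6:m rests on {5:m}
piece 7:m rests on {6:m}
piece 8:l — minimal
piece 9:j rests on {3:i, 7:m}
piece 10:j rests on {9:j}
minimal pieces: {0:j, 8:l}
ways to finish when only these pieces remain (= sum over removing one remaining piece with nothing left below it):
  1 left: {8}→1  {10}→1
  2 left: {8,10}→2  {9,10}→1
  3 left: {3,9,10}→1  {7,9,10}→1  {8,9,10}→3
  4 left: {3,7,9,10}→2  {3,8,9,10}→4  {6,7,9,10}→1  {7,8,9,10}→4
  5 left: {3,6,7,9,10}→3  {3,7,8,9,10}→10  {5,6,7,9,10}→1  {6,7,8,9,10}→5
  6 left: {3,5,6,7,9,10}→4  {3,6,7,8,9,10}→18  {4,5,6,7,9,10}→1  {5,6,7,8,9,10}→6
  7 left: {3,4,5,6,7,9,10}→5  {3,5,6,7,8,9,10}→28  {4,5,6,7,8,9,10}→7
  8 left: {2,3,4,5,6,7,9,10}→5  {3,4,5,6,7,8,9,10}→40
  9 left: {1,2,3,4,5,6,7,9,10}→5  {2,3,4,5,6,7,8,9,10}→45
  placing 0:j first → 50 extensions
  placing 8:l first → 5 extensions
total linear extensions = 55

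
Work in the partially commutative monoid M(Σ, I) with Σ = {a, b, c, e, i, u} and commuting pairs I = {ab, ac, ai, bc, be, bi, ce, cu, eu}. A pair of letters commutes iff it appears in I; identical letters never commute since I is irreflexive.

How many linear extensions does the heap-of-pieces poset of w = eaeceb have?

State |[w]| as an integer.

0(e) covers ∅
1(a) covers 0:e
2(e) covers 1:a
3(c) covers ∅
4(e) covers 2:e
5(b) covers ∅
floor of heap: 0:e, 3:c, 5:b
completions by unplaced set U, small U first (add the entries for U minus each lowest piece of U):
  |U|=1: {3}:1  {4}:1  {5}:1
  |U|=2: {2,4}:1  {3,4}:2  {3,5}:2  {4,5}:2
  |U|=3: {1,2,4}:1  {2,3,4}:3  {2,4,5}:3  {3,4,5}:6
  |U|=4: {0,1,2,4}:1  {1,2,3,4}:4  {1,2,4,5}:4  {2,3,4,5}:12
  start at 0(e): 20
  start at 3(c): 5
  start at 5(b): 5
sum over floor = 30

30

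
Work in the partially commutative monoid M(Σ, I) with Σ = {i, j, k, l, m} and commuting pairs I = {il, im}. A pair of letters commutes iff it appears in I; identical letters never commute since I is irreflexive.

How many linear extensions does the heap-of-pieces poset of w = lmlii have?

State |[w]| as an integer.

10

#0=l has no predecessor
#1=m depends on [0:l]
#2=l depends on [1:m]
#3=i has no predecessor
#4=i depends on [3:i]
sources: [0:l, 3:i]
N(rest) = Σ N(rest − s) over sources s of rest; N(one piece) = 1:
  size 1 → [2]=1  [4]=1
  size 2 → [1,2]=1  [2,4]=2  [3,4]=1
  size 3 → [0,1,2]=1  [1,2,4]=3  [2,3,4]=3
  first=0(l) contributes 6
  first=3(i) contributes 4
|[w]| = 10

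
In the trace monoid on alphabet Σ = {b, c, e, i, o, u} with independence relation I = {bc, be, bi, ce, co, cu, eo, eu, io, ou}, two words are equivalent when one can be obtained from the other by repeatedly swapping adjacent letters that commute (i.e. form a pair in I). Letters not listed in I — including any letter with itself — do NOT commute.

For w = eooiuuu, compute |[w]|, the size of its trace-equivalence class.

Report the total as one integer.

21

#0=e has no predecessor
#1=o has no predecessor
#2=o depends on [1:o]
#3=i depends on [0:e]
#4=u depends on [3:i]
#5=u depends on [4:u]
#6=u depends on [5:u]
sources: [0:e, 1:o]
N(rest) = Σ N(rest − s) over sources s of rest; N(one piece) = 1:
  size 1 → [2]=1  [6]=1
  size 2 → [1,2]=1  [2,6]=2  [5,6]=1
  size 3 → [1,2,6]=3  [2,5,6]=3  [4,5,6]=1
  size 4 → [1,2,5,6]=6  [2,4,5,6]=4  [3,4,5,6]=1
  size 5 → [0,3,4,5,6]=1  [1,2,4,5,6]=10  [2,3,4,5,6]=5
  first=0(e) contributes 15
  first=1(o) contributes 6
|[w]| = 21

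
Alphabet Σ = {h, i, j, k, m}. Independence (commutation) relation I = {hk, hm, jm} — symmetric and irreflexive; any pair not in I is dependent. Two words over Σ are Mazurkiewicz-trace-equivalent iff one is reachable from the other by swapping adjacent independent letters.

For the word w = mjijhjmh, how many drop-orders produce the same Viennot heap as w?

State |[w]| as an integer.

10

drop 0:m onto floor
drop 1:j onto floor
drop 2:i onto {0:m, 1:j}
drop 3:j onto {2:i}
drop 4:h onto {3:j}
drop 5:j onto {4:h}
drop 6:m onto {2:i}
drop 7:h onto {5:j}
ground layer = {0:m, 1:j}
drop-orders for the pieces not yet dropped (sum over which currently-grounded one goes next):
  1 to go: {6} 1  {7} 1
  2 to go: {5,7} 1  {6,7} 2
  3 to go: {4,5,7} 1  {5,6,7} 3
  4 to go: {3,4,5,7} 1  {4,5,6,7} 4
  5 to go: {3,4,5,6,7} 5
  6 to go: {2,3,4,5,6,7} 5
  if 0:m drops first: 5 orders
  if 1:j drops first: 5 orders
heap linearizations: 10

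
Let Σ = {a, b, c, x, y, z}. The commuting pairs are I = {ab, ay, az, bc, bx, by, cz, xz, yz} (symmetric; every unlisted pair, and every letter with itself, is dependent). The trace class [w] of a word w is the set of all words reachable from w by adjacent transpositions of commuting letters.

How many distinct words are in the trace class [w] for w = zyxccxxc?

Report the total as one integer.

8

drop 0:z onto floor
drop 1:y onto floor
drop 2:x onto {1:y}
drop 3:c onto {2:x}
drop 4:c onto {3:c}
drop 5:x onto {4:c}
drop 6:x onto {5:x}
drop 7:c onto {6:x}
ground layer = {0:z, 1:y}
drop-orders for the pieces not yet dropped (sum over which currently-grounded one goes next):
  1 to go: {0} 1  {7} 1
  2 to go: {0,7} 2  {6,7} 1
  3 to go: {0,6,7} 3  {5,6,7} 1
  4 to go: {0,5,6,7} 4  {4,5,6,7} 1
  5 to go: {0,4,5,6,7} 5  {3,4,5,6,7} 1
  6 to go: {0,3,4,5,6,7} 6  {2,3,4,5,6,7} 1
  if 0:z drops first: 1 orders
  if 1:y drops first: 7 orders
heap linearizations: 8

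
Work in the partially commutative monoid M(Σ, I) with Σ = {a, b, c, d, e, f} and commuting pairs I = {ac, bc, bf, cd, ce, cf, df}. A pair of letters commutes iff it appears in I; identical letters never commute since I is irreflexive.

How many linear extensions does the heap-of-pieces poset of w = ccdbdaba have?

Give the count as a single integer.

0(c) covers ∅
1(c) covers 0:c
2(d) covers ∅
3(b) covers 2:d
4(d) covers 3:b
5(a) covers 4:d
6(b) covers 5:a
7(a) covers 6:b
floor of heap: 0:c, 2:d
completions by unplaced set U, small U first (add the entries for U minus each lowest piece of U):
  |U|=1: {1}:1  {7}:1
  |U|=2: {0,1}:1  {1,7}:2  {6,7}:1
  |U|=3: {0,1,7}:3  {1,6,7}:3  {5,6,7}:1
  |U|=4: {0,1,6,7}:6  {1,5,6,7}:4  {4,5,6,7}:1
  |U|=5: {0,1,5,6,7}:10  {1,4,5,6,7}:5  {3,4,5,6,7}:1
  |U|=6: {0,1,4,5,6,7}:15  {1,3,4,5,6,7}:6  {2,3,4,5,6,7}:1
  start at 0(c): 7
  start at 2(d): 21
sum over floor = 28

28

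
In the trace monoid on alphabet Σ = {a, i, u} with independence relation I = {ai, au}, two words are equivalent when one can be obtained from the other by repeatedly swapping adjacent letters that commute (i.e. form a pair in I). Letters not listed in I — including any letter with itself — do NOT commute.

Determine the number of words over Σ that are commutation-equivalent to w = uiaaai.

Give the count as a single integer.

piece 0:u — minimal
piece 1:i rests on {0:u}
piece 2:a — minimal
piece 3:a rests on {2:a}
piece 4:a rests on {3:a}
piece 5:i rests on {1:i}
minimal pieces: {0:u, 2:a}
ways to finish when only these pieces remain (= sum over removing one remaining piece with nothing left below it):
  1 left: {4}→1  {5}→1
  2 left: {1,5}→1  {3,4}→1  {4,5}→2
  3 left: {0,1,5}→1  {1,4,5}→3  {2,3,4}→1  {3,4,5}→3
  4 left: {0,1,4,5}→4  {1,3,4,5}→6  {2,3,4,5}→4
  placing 0:u first → 10 extensions
  placing 2:a first → 10 extensions
total linear extensions = 20

20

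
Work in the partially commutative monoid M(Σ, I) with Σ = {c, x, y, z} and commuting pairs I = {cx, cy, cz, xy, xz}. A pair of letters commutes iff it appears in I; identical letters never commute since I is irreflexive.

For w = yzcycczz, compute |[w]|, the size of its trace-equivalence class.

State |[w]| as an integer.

56

piece 0:y — minimal
piece 1:z rests on {0:y}
piece 2:c — minimal
piece 3:y rests on {1:z}
piece 4:c rests on {2:c}
piece 5:c rests on {4:c}
piece 6:z rests on {3:y}
piece 7:z rests on {6:z}
minimal pieces: {0:y, 2:c}
ways to finish when only these pieces remain (= sum over removing one remaining piece with nothing left below it):
  1 left: {5}→1  {7}→1
  2 left: {4,5}→1  {5,7}→2  {6,7}→1
  3 left: {2,4,5}→1  {3,6,7}→1  {4,5,7}→3  {5,6,7}→3
  4 left: {1,3,6,7}→1  {2,4,5,7}→4  {3,5,6,7}→4  {4,5,6,7}→6
  5 left: {0,1,3,6,7}→1  {1,3,5,6,7}→5  {2,4,5,6,7}→10  {3,4,5,6,7}→10
  6 left: {0,1,3,5,6,7}→6  {1,3,4,5,6,7}→15  {2,3,4,5,6,7}→20
  placing 0:y first → 35 extensions
  placing 2:c first → 21 extensions
total linear extensions = 56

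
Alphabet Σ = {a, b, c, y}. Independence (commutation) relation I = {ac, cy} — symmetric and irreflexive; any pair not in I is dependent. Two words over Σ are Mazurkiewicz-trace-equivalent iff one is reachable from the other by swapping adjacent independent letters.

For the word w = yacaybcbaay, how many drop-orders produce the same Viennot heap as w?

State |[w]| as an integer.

0(y) covers ∅
1(a) covers 0:y
2(c) covers ∅
3(a) covers 1:a
4(y) covers 3:a
5(b) covers 2:c, 4:y
6(c) covers 5:b
7(b) covers 6:c
8(a) covers 7:b
9(a) covers 8:a
10(y) covers 9:a
floor of heap: 0:y, 2:c
completions by unplaced set U, small U first (add the entries for U minus each lowest piece of U):
  |U|=1: {10}:1
  |U|=2: {9,10}:1
  |U|=3: {8,9,10}:1
  |U|=4: {7,8,9,10}:1
  |U|=5: {6,7,8,9,10}:1
  |U|=6: {5,6,7,8,9,10}:1
  |U|=7: {2,5,6,7,8,9,10}:1  {4,5,6,7,8,9,10}:1
  |U|=8: {2,4,5,6,7,8,9,10}:2  {3,4,5,6,7,8,9,10}:1
  |U|=9: {1,3,4,5,6,7,8,9,10}:1  {2,3,4,5,6,7,8,9,10}:3
  start at 0(y): 4
  start at 2(c): 1
sum over floor = 5

5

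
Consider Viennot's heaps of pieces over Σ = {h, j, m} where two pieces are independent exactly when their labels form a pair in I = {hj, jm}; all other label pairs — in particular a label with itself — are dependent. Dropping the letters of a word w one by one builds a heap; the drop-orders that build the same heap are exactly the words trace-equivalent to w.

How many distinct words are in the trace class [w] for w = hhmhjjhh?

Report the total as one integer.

28

#0=h has no predecessor
#1=h depends on [0:h]
#2=m depends on [1:h]
#3=h depends on [2:m]
#4=j has no predecessor
#5=j depends on [4:j]
#6=h depends on [3:h]
#7=h depends on [6:h]
sources: [0:h, 4:j]
N(rest) = Σ N(rest − s) over sources s of rest; N(one piece) = 1:
  size 1 → [5]=1  [7]=1
  size 2 → [4,5]=1  [5,7]=2  [6,7]=1
  size 3 → [3,6,7]=1  [4,5,7]=3  [5,6,7]=3
  size 4 → [2,3,6,7]=1  [3,5,6,7]=4  [4,5,6,7]=6
  size 5 → [1,2,3,6,7]=1  [2,3,5,6,7]=5  [3,4,5,6,7]=10
  size 6 → [0,1,2,3,6,7]=1  [1,2,3,5,6,7]=6  [2,3,4,5,6,7]=15
  first=0(h) contributes 21
  first=4(j) contributes 7
|[w]| = 28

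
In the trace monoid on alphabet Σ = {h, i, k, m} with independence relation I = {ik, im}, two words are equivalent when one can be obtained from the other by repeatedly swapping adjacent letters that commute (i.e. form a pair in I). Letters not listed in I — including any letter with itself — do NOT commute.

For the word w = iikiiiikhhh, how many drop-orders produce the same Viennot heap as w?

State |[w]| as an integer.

28

drop 0:i onto floor
drop 1:i onto {0:i}
drop 2:k onto floor
drop 3:i onto {1:i}
drop 4:i onto {3:i}
drop 5:i onto {4:i}
drop 6:i onto {5:i}
drop 7:k onto {2:k}
drop 8:h onto {6:i, 7:k}
drop 9:h onto {8:h}
drop 10:h onto {9:h}
ground layer = {0:i, 2:k}
drop-orders for the pieces not yet dropped (sum over which currently-grounded one goes next):
  1 to go: {10} 1
  2 to go: {9,10} 1
  3 to go: {8,9,10} 1
  4 to go: {6,8,9,10} 1  {7,8,9,10} 1
  5 to go: {2,7,8,9,10} 1  {5,6,8,9,10} 1  {6,7,8,9,10} 2
  6 to go: {2,6,7,8,9,10} 3  {4,5,6,8,9,10} 1  {5,6,7,8,9,10} 3
  7 to go: {2,5,6,7,8,9,10} 6  {3,4,5,6,8,9,10} 1  {4,5,6,7,8,9,10} 4
  8 to go: {1,3,4,5,6,8,9,10} 1  {2,4,5,6,7,8,9,10} 10  {3,4,5,6,7,8,9,10} 5
  9 to go: {0,1,3,4,5,6,8,9,10} 1  {1,3,4,5,6,7,8,9,10} 6  {2,3,4,5,6,7,8,9,10} 15
  if 0:i drops first: 21 orders
  if 2:k drops first: 7 orders
heap linearizations: 28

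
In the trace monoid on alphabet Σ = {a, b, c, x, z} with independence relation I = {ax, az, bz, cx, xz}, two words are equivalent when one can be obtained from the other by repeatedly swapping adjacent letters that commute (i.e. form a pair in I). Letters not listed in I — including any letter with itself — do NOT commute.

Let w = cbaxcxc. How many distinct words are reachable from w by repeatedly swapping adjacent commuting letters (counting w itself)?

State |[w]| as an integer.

piece 0:c — minimal
piece 1:b rests on {0:c}
piece 2:a rests on {1:b}
piece 3:x rests on {1:b}
piece 4:c rests on {2:a}
piece 5:x rests on {3:x}
piece 6:c rests on {4:c}
minimal pieces: {0:c}
ways to finish when only these pieces remain (= sum over removing one remaining piece with nothing left below it):
  1 left: {5}→1  {6}→1
  2 left: {3,5}→1  {4,6}→1  {5,6}→2
  3 left: {2,4,6}→1  {3,5,6}→3  {4,5,6}→3
  4 left: {2,4,5,6}→4  {3,4,5,6}→6
  5 left: {2,3,4,5,6}→10
  placing 0:c first → 10 extensions

10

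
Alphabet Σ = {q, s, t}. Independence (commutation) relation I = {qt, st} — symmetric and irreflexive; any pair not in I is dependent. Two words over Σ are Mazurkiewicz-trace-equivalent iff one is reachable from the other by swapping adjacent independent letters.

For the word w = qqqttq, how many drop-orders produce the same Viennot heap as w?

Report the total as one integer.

15

piece 0:q — minimal
piece 1:q rests on {0:q}
piece 2:q rests on {1:q}
piece 3:t — minimal
piece 4:t rests on {3:t}
piece 5:q rests on {2:q}
minimal pieces: {0:q, 3:t}
ways to finish when only these pieces remain (= sum over removing one remaining piece with nothing left below it):
  1 left: {4}→1  {5}→1
  2 left: {2,5}→1  {3,4}→1  {4,5}→2
  3 left: {1,2,5}→1  {2,4,5}→3  {3,4,5}→3
  4 left: {0,1,2,5}→1  {1,2,4,5}→4  {2,3,4,5}→6
  placing 0:q first → 10 extensions
  placing 3:t first → 5 extensions
total linear extensions = 15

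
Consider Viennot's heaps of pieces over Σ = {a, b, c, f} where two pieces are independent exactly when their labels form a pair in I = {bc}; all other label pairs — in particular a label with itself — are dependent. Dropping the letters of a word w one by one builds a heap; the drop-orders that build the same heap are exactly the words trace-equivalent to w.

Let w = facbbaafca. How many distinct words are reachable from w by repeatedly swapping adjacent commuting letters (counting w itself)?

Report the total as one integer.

3

drop 0:f onto floor
drop 1:a onto {0:f}
drop 2:c onto {1:a}
drop 3:b onto {1:a}
drop 4:b onto {3:b}
drop 5:a onto {2:c, 4:b}
drop 6:a onto {5:a}
drop 7:f onto {6:a}
drop 8:c onto {7:f}
drop 9:a onto {8:c}
ground layer = {0:f}
drop-orders for the pieces not yet dropped (sum over which currently-grounded one goes next):
  1 to go: {9} 1
  2 to go: {8,9} 1
  3 to go: {7,8,9} 1
  4 to go: {6,7,8,9} 1
  5 to go: {5,6,7,8,9} 1
  6 to go: {2,5,6,7,8,9} 1  {4,5,6,7,8,9} 1
  7 to go: {2,4,5,6,7,8,9} 2  {3,4,5,6,7,8,9} 1
  8 to go: {2,3,4,5,6,7,8,9} 3
  if 0:f drops first: 3 orders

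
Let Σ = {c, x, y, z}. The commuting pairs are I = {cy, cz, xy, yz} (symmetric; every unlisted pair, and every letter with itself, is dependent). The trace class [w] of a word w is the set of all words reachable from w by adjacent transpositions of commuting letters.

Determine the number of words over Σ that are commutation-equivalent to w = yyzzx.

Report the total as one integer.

0(y) covers ∅
1(y) covers 0:y
2(z) covers ∅
3(z) covers 2:z
4(x) covers 3:z
floor of heap: 0:y, 2:z
completions by unplaced set U, small U first (add the entries for U minus each lowest piece of U):
  |U|=1: {1}:1  {4}:1
  |U|=2: {0,1}:1  {1,4}:2  {3,4}:1
  |U|=3: {0,1,4}:3  {1,3,4}:3  {2,3,4}:1
  start at 0(y): 4
  start at 2(z): 6
sum over floor = 10

10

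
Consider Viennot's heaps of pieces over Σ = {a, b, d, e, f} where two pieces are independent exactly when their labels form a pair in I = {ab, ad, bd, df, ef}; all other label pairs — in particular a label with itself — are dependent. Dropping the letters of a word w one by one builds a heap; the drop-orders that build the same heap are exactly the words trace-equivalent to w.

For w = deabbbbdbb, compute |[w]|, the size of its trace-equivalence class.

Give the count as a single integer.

drop 0:d onto floor
drop 1:e onto {0:d}
drop 2:a onto {1:e}
drop 3:b onto {1:e}
drop 4:b onto {3:b}
drop 5:b onto {4:b}
drop 6:b onto {5:b}
drop 7:d onto {1:e}
drop 8:b onto {6:b}
drop 9:b onto {8:b}
ground layer = {0:d}
drop-orders for the pieces not yet dropped (sum over which currently-grounded one goes next):
  1 to go: {2} 1  {7} 1  {9} 1
  2 to go: {2,7} 2  {2,9} 2  {7,9} 2  {8,9} 1
  3 to go: {2,7,9} 6  {2,8,9} 3  {6,8,9} 1  {7,8,9} 3
  4 to go: {2,6,8,9} 4  {2,7,8,9} 12  {5,6,8,9} 1  {6,7,8,9} 4
  5 to go: {2,5,6,8,9} 5  {2,6,7,8,9} 20  {4,5,6,8,9} 1  {5,6,7,8,9} 5
  6 to go: {2,4,5,6,8,9} 6  {2,5,6,7,8,9} 30  {3,4,5,6,8,9} 1  {4,5,6,7,8,9} 6
  7 to go: {2,3,4,5,6,8,9} 7  {2,4,5,6,7,8,9} 42  {3,4,5,6,7,8,9} 7
  8 to go: {2,3,4,5,6,7,8,9} 56
  if 0:d drops first: 56 orders

56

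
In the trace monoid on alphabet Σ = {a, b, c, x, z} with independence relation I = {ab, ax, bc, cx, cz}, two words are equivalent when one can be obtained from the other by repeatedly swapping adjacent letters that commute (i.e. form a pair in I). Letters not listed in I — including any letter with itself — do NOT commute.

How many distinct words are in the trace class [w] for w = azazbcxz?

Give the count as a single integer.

0(a) covers ∅
1(z) covers 0:a
2(a) covers 1:z
3(z) covers 2:a
4(b) covers 3:z
5(c) covers 2:a
6(x) covers 4:b
7(z) covers 6:x
floor of heap: 0:a
completions by unplaced set U, small U first (add the entries for U minus each lowest piece of U):
  |U|=1: {5}:1  {7}:1
  |U|=2: {5,7}:2  {6,7}:1
  |U|=3: {4,6,7}:1  {5,6,7}:3
  |U|=4: {3,4,6,7}:1  {4,5,6,7}:4
  |U|=5: {3,4,5,6,7}:5
  |U|=6: {2,3,4,5,6,7}:5
  start at 0(a): 5

5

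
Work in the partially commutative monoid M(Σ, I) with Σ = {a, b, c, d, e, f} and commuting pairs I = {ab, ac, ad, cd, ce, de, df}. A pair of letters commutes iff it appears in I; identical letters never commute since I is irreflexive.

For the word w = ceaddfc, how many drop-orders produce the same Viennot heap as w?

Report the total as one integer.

63

#0=c has no predecessor
#1=e has no predecessor
#2=a depends on [1:e]
#3=d has no predecessor
#4=d depends on [3:d]
#5=f depends on [0:c, 2:a]
#6=c depends on [5:f]
sources: [0:c, 1:e, 3:d]
N(rest) = Σ N(rest − s) over sources s of rest; N(one piece) = 1:
  size 1 → [4]=1  [6]=1
  size 2 → [3,4]=1  [4,6]=2  [5,6]=1
  size 3 → [0,5,6]=1  [2,5,6]=1  [3,4,6]=3  [4,5,6]=3
  size 4 → [0,2,5,6]=2  [0,4,5,6]=4  [1,2,5,6]=1  [2,4,5,6]=4  [3,4,5,6]=6
  size 5 → [0,1,2,5,6]=3  [0,2,4,5,6]=10  [0,3,4,5,6]=10  [1,2,4,5,6]=5  [2,3,4,5,6]=10
  first=0(c) contributes 15
  first=1(e) contributes 30
  first=3(d) contributes 18
|[w]| = 63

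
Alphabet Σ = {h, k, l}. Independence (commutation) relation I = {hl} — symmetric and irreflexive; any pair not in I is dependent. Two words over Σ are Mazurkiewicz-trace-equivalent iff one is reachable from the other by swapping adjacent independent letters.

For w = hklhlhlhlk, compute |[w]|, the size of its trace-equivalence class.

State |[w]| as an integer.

35

#0=h has no predecessor
#1=k depends on [0:h]
#2=l depends on [1:k]
#3=h depends on [1:k]
#4=l depends on [2:l]
#5=h depends on [3:h]
#6=l depends on [4:l]
#7=h depends on [5:h]
#8=l depends on [6:l]
#9=k depends on [7:h, 8:l]
sources: [0:h]
N(rest) = Σ N(rest − s) over sources s of rest; N(one piece) = 1:
  size 1 → [9]=1
  size 2 → [7,9]=1  [8,9]=1
  size 3 → [5,7,9]=1  [6,8,9]=1  [7,8,9]=2
  size 4 → [3,5,7,9]=1  [4,6,8,9]=1  [5,7,8,9]=3  [6,7,8,9]=3
  size 5 → [2,4,6,8,9]=1  [3,5,7,8,9]=4  [4,6,7,8,9]=4  [5,6,7,8,9]=6
  size 6 → [2,4,6,7,8,9]=5  [3,5,6,7,8,9]=10  [4,5,6,7,8,9]=10
  size 7 → [2,4,5,6,7,8,9]=15  [3,4,5,6,7,8,9]=20
  size 8 → [2,3,4,5,6,7,8,9]=35
  first=0(h) contributes 35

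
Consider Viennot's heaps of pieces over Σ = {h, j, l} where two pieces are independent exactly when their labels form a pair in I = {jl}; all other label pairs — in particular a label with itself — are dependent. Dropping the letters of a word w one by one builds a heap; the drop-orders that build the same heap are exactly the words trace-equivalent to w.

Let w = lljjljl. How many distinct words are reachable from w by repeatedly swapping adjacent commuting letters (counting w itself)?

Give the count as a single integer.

#0=l has no predecessor
#1=l depends on [0:l]
#2=j has no predecessor
#3=j depends on [2:j]
#4=l depends on [1:l]
#5=j depends on [3:j]
#6=l depends on [4:l]
sources: [0:l, 2:j]
N(rest) = Σ N(rest − s) over sources s of rest; N(one piece) = 1:
  size 1 → [5]=1  [6]=1
  size 2 → [3,5]=1  [4,6]=1  [5,6]=2
  size 3 → [1,4,6]=1  [2,3,5]=1  [3,5,6]=3  [4,5,6]=3
  size 4 → [0,1,4,6]=1  [1,4,5,6]=4  [2,3,5,6]=4  [3,4,5,6]=6
  size 5 → [0,1,4,5,6]=5  [1,3,4,5,6]=10  [2,3,4,5,6]=10
  first=0(l) contributes 20
  first=2(j) contributes 15
|[w]| = 35

35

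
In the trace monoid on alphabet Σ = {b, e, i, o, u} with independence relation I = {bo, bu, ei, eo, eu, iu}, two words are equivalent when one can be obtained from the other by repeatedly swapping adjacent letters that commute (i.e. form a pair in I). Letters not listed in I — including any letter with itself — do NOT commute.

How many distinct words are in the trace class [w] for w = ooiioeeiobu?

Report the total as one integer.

109

0(o) covers ∅
1(o) covers 0:o
2(i) covers 1:o
3(i) covers 2:i
4(o) covers 3:i
5(e) covers ∅
6(e) covers 5:e
7(i) covers 4:o
8(o) covers 7:i
9(b) covers 6:e, 7:i
10(u) covers 8:o
floor of heap: 0:o, 5:e
completions by unplaced set U, small U first (add the entries for U minus each lowest piece of U):
  |U|=1: {9}:1  {10}:1
  |U|=2: {6,9}:1  {8,10}:1  {9,10}:2
  |U|=3: {5,6,9}:1  {6,9,10}:3  {8,9,10}:3
  |U|=4: {5,6,9,10}:4  {6,8,9,10}:6  {7,8,9,10}:3
  |U|=5: {4,7,8,9,10}:3  {5,6,8,9,10}:10  {6,7,8,9,10}:9
  |U|=6: {3,4,7,8,9,10}:3  {4,6,7,8,9,10}:12  {5,6,7,8,9,10}:19
  |U|=7: {2,3,4,7,8,9,10}:3  {3,4,6,7,8,9,10}:15  {4,5,6,7,8,9,10}:31
  |U|=8: {1,2,3,4,7,8,9,10}:3  {2,3,4,6,7,8,9,10}:18  {3,4,5,6,7,8,9,10}:46
  |U|=9: {0,1,2,3,4,7,8,9,10}:3  {1,2,3,4,6,7,8,9,10}:21  {2,3,4,5,6,7,8,9,10}:64
  start at 0(o): 85
  start at 5(e): 24
sum over floor = 109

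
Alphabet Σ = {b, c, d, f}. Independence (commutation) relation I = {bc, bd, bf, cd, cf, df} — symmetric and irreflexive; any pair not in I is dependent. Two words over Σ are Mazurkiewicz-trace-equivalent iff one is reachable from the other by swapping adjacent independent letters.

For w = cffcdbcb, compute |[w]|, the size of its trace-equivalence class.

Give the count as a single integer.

drop 0:c onto floor
drop 1:f onto floor
drop 2:f onto {1:f}
drop 3:c onto {0:c}
drop 4:d onto floor
drop 5:b onto floor
drop 6:c onto {3:c}
drop 7:b onto {5:b}
ground layer = {0:c, 1:f, 4:d, 5:b}
drop-orders for the pieces not yet dropped (sum over which currently-grounded one goes next):
  1 to go: {2} 1  {4} 1  {6} 1  {7} 1
  2 to go: {1,2} 1  {2,4} 2  {2,6} 2  {2,7} 2  {3,6} 1  {4,6} 2  {4,7} 2  {5,7} 1  {6,7} 2
  3 to go: {0,3,6} 1  {1,2,4} 3  {1,2,6} 3  {1,2,7} 3  {2,3,6} 3  {2,4,6} 6  {2,4,7} 6  {2,5,7} 3  {2,6,7} 6  {3,4,6} 3  {3,6,7} 3  {4,5,7} 3  {4,6,7} 6  {5,6,7} 3
  4 to go: {0,2,3,6} 4  {0,3,4,6} 4  {0,3,6,7} 4  {1,2,3,6} 6  {1,2,4,6} 12  {1,2,4,7} 12  {1,2,5,7} 6  {1,2,6,7} 12  {2,3,4,6} 12  {2,3,6,7} 12  {2,4,5,7} 12  {2,4,6,7} 24  {2,5,6,7} 12  {3,4,6,7} 12  {3,5,6,7} 6  {4,5,6,7} 12
  5 to go: {0,1,2,3,6} 10  {0,2,3,4,6} 20  {0,2,3,6,7} 20  {0,3,4,6,7} 20  {0,3,5,6,7} 10  {1,2,3,4,6} 30  {1,2,3,6,7} 30  {1,2,4,5,7} 30  {1,2,4,6,7} 60  {1,2,5,6,7} 30  {2,3,4,6,7} 60  {2,3,5,6,7} 30  {2,4,5,6,7} 60  {3,4,5,6,7} 30
  6 to go: {0,1,2,3,4,6} 60  {0,1,2,3,6,7} 60  {0,2,3,4,6,7} 120  {0,2,3,5,6,7} 60  {0,3,4,5,6,7} 60  {1,2,3,4,6,7} 180  {1,2,3,5,6,7} 90  {1,2,4,5,6,7} 180  {2,3,4,5,6,7} 180
  if 0:c drops first: 630 orders
  if 1:f drops first: 420 orders
  if 4:d drops first: 210 orders
  if 5:b drops first: 420 orders
heap linearizations: 1680

1680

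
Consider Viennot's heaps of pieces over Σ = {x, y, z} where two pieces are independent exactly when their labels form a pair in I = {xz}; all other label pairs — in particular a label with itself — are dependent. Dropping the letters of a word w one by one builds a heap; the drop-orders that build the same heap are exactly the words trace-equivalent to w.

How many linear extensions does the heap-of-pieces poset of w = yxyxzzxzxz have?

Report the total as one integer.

piece 0:y — minimal
piece 1:x rests on {0:y}
piece 2:y rests on {1:x}
piece 3:x rests on {2:y}
piece 4:z rests on {2:y}
piece 5:z rests on {4:z}
piece 6:x rests on {3:x}
piece 7:z rests on {5:z}
piece 8:x rests on {6:x}
piece 9:z rests on {7:z}
minimal pieces: {0:y}
ways to finish when only these pieces remain (= sum over removing one remaining piece with nothing left below it):
  1 left: {8}→1  {9}→1
  2 left: {6,8}→1  {7,9}→1  {8,9}→2
  3 left: {3,6,8}→1  {5,7,9}→1  {6,8,9}→3  {7,8,9}→3
  4 left: {3,6,8,9}→4  {4,5,7,9}→1  {5,7,8,9}→4  {6,7,8,9}→6
  5 left: {3,6,7,8,9}→10  {4,5,7,8,9}→5  {5,6,7,8,9}→10
  6 left: {3,5,6,7,8,9}→20  {4,5,6,7,8,9}→15
  7 left: {3,4,5,6,7,8,9}→35
  8 left: {2,3,4,5,6,7,8,9}→35
  placing 0:y first → 35 extensions

35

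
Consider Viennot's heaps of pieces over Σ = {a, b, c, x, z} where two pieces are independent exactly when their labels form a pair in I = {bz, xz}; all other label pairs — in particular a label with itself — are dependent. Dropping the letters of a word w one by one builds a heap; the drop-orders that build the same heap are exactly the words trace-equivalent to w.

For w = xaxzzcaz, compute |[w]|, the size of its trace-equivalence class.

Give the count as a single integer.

piece 0:x — minimal
piece 1:a rests on {0:x}
piece 2:x rests on {1:a}
piece 3:z rests on {1:a}
piece 4:z rests on {3:z}
piece 5:c rests on {2:x, 4:z}
piece 6:a rests on {5:c}
piece 7:z rests on {6:a}
minimal pieces: {0:x}
ways to finish when only these pieces remain (= sum over removing one remaining piece with nothing left below it):
  1 left: {7}→1
  2 left: {6,7}→1
  3 left: {5,6,7}→1
  4 left: {2,5,6,7}→1  {4,5,6,7}→1
  5 left: {2,4,5,6,7}→2  {3,4,5,6,7}→1
  6 left: {2,3,4,5,6,7}→3
  placing 0:x first → 3 extensions

3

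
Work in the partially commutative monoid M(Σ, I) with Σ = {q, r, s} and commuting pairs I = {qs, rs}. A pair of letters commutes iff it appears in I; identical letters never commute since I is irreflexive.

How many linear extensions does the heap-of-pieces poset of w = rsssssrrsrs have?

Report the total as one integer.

#0=r has no predecessor
#1=s has no predecessor
#2=s depends on [1:s]
#3=s depends on [2:s]
#4=s depends on [3:s]
#5=s depends on [4:s]
#6=r depends on [0:r]
#7=r depends on [6:r]
#8=s depends on [5:s]
#9=r depends on [7:r]
#10=s depends on [8:s]
sources: [0:r, 1:s]
N(rest) = Σ N(rest − s) over sources s of rest; N(one piece) = 1:
  size 1 → [9]=1  [10]=1
  size 2 → [7,9]=1  [8,10]=1  [9,10]=2
  size 3 → [5,8,10]=1  [6,7,9]=1  [7,9,10]=3  [8,9,10]=3
  size 4 → [0,6,7,9]=1  [4,5,8,10]=1  [5,8,9,10]=4  [6,7,9,10]=4  [7,8,9,10]=6
  size 5 → [0,6,7,9,10]=5  [3,4,5,8,10]=1  [4,5,8,9,10]=5  [5,7,8,9,10]=10  [6,7,8,9,10]=10
  size 6 → [0,6,7,8,9,10]=15  [2,3,4,5,8,10]=1  [3,4,5,8,9,10]=6  [4,5,7,8,9,10]=15  [5,6,7,8,9,10]=20
  size 7 → [0,5,6,7,8,9,10]=35  [1,2,3,4,5,8,10]=1  [2,3,4,5,8,9,10]=7  [3,4,5,7,8,9,10]=21  [4,5,6,7,8,9,10]=35
  size 8 → [0,4,5,6,7,8,9,10]=70  [1,2,3,4,5,8,9,10]=8  [2,3,4,5,7,8,9,10]=28  [3,4,5,6,7,8,9,10]=56
  size 9 → [0,3,4,5,6,7,8,9,10]=126  [1,2,3,4,5,7,8,9,10]=36  [2,3,4,5,6,7,8,9,10]=84
  first=0(r) contributes 120
  first=1(s) contributes 210
|[w]| = 330

330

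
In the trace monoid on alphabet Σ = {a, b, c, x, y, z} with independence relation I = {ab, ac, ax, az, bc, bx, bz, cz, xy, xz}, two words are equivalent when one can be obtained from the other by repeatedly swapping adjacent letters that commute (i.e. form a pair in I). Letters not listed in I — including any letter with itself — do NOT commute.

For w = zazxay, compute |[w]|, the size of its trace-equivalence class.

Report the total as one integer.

36

drop 0:z onto floor
drop 1:a onto floor
drop 2:z onto {0:z}
drop 3:x onto floor
drop 4:a onto {1:a}
drop 5:y onto {2:z, 4:a}
ground layer = {0:z, 1:a, 3:x}
drop-orders for the pieces not yet dropped (sum over which currently-grounded one goes next):
  1 to go: {3} 1  {5} 1
  2 to go: {2,5} 1  {3,5} 2  {4,5} 1
  3 to go: {0,2,5} 1  {1,4,5} 1  {2,3,5} 3  {2,4,5} 2  {3,4,5} 3
  4 to go: {0,2,3,5} 4  {0,2,4,5} 3  {1,2,4,5} 3  {1,3,4,5} 4  {2,3,4,5} 8
  if 0:z drops first: 15 orders
  if 1:a drops first: 15 orders
  if 3:x drops first: 6 orders
heap linearizations: 36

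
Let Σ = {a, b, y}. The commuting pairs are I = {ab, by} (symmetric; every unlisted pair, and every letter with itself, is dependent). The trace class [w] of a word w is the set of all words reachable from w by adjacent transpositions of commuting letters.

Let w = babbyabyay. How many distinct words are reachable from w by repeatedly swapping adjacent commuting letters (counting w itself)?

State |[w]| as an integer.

210

piece 0:b — minimal
piece 1:a — minimal
piece 2:b rests on {0:b}
piece 3:b rests on {2:b}
piece 4:y rests on {1:a}
piece 5:a rests on {4:y}
piece 6:b rests on {3:b}
piece 7:y rests on {5:a}
piece 8:a rests on {7:y}
piece 9:y rests on {8:a}
minimal pieces: {0:b, 1:a}
ways to finish when only these pieces remain (= sum over removing one remaining piece with nothing left below it):
  1 left: {6}→1  {9}→1
  2 left: {3,6}→1  {6,9}→2  {8,9}→1
  3 left: {2,3,6}→1  {3,6,9}→3  {6,8,9}→3  {7,8,9}→1
  4 left: {0,2,3,6}→1  {2,3,6,9}→4  {3,6,8,9}→6  {5,7,8,9}→1  {6,7,8,9}→4
  5 left: {0,2,3,6,9}→5  {2,3,6,8,9}→10  {3,6,7,8,9}→10  {4,5,7,8,9}→1  {5,6,7,8,9}→5
  6 left: {0,2,3,6,8,9}→15  {1,4,5,7,8,9}→1  {2,3,6,7,8,9}→20  {3,5,6,7,8,9}→15  {4,5,6,7,8,9}→6
  7 left: {0,2,3,6,7,8,9}→35  {1,4,5,6,7,8,9}→7  {2,3,5,6,7,8,9}→35  {3,4,5,6,7,8,9}→21
  8 left: {0,2,3,5,6,7,8,9}→70  {1,3,4,5,6,7,8,9}→28  {2,3,4,5,6,7,8,9}→56
  placing 0:b first → 84 extensions
  placing 1:a first → 126 extensions
total linear extensions = 210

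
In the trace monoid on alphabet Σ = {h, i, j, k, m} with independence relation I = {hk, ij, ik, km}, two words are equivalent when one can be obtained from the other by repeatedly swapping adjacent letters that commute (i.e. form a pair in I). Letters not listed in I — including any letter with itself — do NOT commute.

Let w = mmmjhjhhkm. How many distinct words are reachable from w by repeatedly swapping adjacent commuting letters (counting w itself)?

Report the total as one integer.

piece 0:m — minimal
piece 1:m rests on {0:m}
piece 2:m rests on {1:m}
piece 3:j rests on {2:m}
piece 4:h rests on {3:j}
piece 5:j rests on {4:h}
piece 6:h rests on {5:j}
piece 7:h rests on {6:h}
piece 8:k rests on {5:j}
piece 9:m rests on {7:h}
minimal pieces: {0:m}
ways to finish when only these pieces remain (= sum over removing one remaining piece with nothing left below it):
  1 left: {8}→1  {9}→1
  2 left: {7,9}→1  {8,9}→2
  3 left: {6,7,9}→1  {7,8,9}→3
  4 left: {6,7,8,9}→4
  5 left: {5,6,7,8,9}→4
  6 left: {4,5,6,7,8,9}→4
  7 left: {3,4,5,6,7,8,9}→4
  8 left: {2,3,4,5,6,7,8,9}→4
  placing 0:m first → 4 extensions

4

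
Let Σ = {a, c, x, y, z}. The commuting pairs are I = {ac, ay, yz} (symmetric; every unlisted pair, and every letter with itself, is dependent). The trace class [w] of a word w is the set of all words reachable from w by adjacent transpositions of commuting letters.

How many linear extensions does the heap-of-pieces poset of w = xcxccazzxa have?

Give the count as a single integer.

0(x) covers ∅
1(c) covers 0:x
2(x) covers 1:c
3(c) covers 2:x
4(c) covers 3:c
5(a) covers 2:x
6(z) covers 4:c, 5:a
7(z) covers 6:z
8(x) covers 7:z
9(a) covers 8:x
floor of heap: 0:x
completions by unplaced set U, small U first (add the entries for U minus each lowest piece of U):
  |U|=1: {9}:1
  |U|=2: {8,9}:1
  |U|=3: {7,8,9}:1
  |U|=4: {6,7,8,9}:1
  |U|=5: {4,6,7,8,9}:1  {5,6,7,8,9}:1
  |U|=6: {3,4,6,7,8,9}:1  {4,5,6,7,8,9}:2
  |U|=7: {3,4,5,6,7,8,9}:3
  |U|=8: {2,3,4,5,6,7,8,9}:3
  start at 0(x): 3

3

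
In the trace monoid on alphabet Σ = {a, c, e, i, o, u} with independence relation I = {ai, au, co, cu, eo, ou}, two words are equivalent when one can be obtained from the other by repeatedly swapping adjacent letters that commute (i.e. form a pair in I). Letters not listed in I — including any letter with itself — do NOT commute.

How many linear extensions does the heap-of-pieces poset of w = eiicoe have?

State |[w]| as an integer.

3

piece 0:e — minimal
piece 1:i rests on {0:e}
piece 2:i rests on {1:i}
piece 3:c rests on {2:i}
piece 4:o rests on {2:i}
piece 5:e rests on {3:c}
minimal pieces: {0:e}
ways to finish when only these pieces remain (= sum over removing one remaining piece with nothing left below it):
  1 left: {4}→1  {5}→1
  2 left: {3,5}→1  {4,5}→2
  3 left: {3,4,5}→3
  4 left: {2,3,4,5}→3
  placing 0:e first → 3 extensions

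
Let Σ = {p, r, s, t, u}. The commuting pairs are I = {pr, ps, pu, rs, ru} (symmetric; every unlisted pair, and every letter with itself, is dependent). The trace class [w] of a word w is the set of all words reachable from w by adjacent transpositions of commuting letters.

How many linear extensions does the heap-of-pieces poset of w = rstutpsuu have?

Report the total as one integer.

#0=r has no predecessor
#1=s has no predecessor
#2=t depends on [0:r, 1:s]
#3=u depends on [2:t]
#4=t depends on [3:u]
#5=p depends on [4:t]
#6=s depends on [4:t]
#7=u depends on [6:s]
#8=u depends on [7:u]
sources: [0:r, 1:s]
N(rest) = Σ N(rest − s) over sources s of rest; N(one piece) = 1:
  size 1 → [5]=1  [8]=1
  size 2 → [5,8]=2  [7,8]=1
  size 3 → [5,7,8]=3  [6,7,8]=1
  size 4 → [5,6,7,8]=4
  size 5 → [4,5,6,7,8]=4
  size 6 → [3,4,5,6,7,8]=4
  size 7 → [2,3,4,5,6,7,8]=4
  first=0(r) contributes 4
  first=1(s) contributes 4
|[w]| = 8

8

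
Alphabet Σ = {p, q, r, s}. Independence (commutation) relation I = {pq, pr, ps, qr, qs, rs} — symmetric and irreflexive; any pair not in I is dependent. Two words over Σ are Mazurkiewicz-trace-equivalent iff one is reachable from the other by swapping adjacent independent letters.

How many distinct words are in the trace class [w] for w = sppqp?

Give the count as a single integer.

20

0(s) covers ∅
1(p) covers ∅
2(p) covers 1:p
3(q) covers ∅
4(p) covers 2:p
floor of heap: 0:s, 1:p, 3:q
completions by unplaced set U, small U first (add the entries for U minus each lowest piece of U):
  |U|=1: {0}:1  {3}:1  {4}:1
  |U|=2: {0,3}:2  {0,4}:2  {2,4}:1  {3,4}:2
  |U|=3: {0,2,4}:3  {0,3,4}:6  {1,2,4}:1  {2,3,4}:3
  start at 0(s): 4
  start at 1(p): 12
  start at 3(q): 4
sum over floor = 20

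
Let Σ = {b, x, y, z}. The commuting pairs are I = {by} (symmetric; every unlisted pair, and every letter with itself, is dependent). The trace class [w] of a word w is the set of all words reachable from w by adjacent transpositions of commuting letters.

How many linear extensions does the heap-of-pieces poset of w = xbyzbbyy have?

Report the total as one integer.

drop 0:x onto floor
drop 1:b onto {0:x}
drop 2:y onto {0:x}
drop 3:z onto {1:b, 2:y}
drop 4:b onto {3:z}
drop 5:b onto {4:b}
drop 6:y onto {3:z}
drop 7:y onto {6:y}
ground layer = {0:x}
drop-orders for the pieces not yet dropped (sum over which currently-grounded one goes next):
  1 to go: {5} 1  {7} 1
  2 to go: {4,5} 1  {5,7} 2  {6,7} 1
  3 to go: {4,5,7} 3  {5,6,7} 3
  4 to go: {4,5,6,7} 6
  5 to go: {3,4,5,6,7} 6
  6 to go: {1,3,4,5,6,7} 6  {2,3,4,5,6,7} 6
  if 0:x drops first: 12 orders

12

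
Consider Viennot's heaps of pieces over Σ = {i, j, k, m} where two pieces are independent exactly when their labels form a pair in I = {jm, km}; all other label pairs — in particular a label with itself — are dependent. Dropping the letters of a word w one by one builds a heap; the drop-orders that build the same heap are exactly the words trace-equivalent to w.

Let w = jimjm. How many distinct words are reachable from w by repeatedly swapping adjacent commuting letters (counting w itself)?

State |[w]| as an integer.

3

drop 0:j onto floor
drop 1:i onto {0:j}
drop 2:m onto {1:i}
drop 3:j onto {1:i}
drop 4:m onto {2:m}
ground layer = {0:j}
drop-orders for the pieces not yet dropped (sum over which currently-grounded one goes next):
  1 to go: {3} 1  {4} 1
  2 to go: {2,4} 1  {3,4} 2
  3 to go: {2,3,4} 3
  if 0:j drops first: 3 orders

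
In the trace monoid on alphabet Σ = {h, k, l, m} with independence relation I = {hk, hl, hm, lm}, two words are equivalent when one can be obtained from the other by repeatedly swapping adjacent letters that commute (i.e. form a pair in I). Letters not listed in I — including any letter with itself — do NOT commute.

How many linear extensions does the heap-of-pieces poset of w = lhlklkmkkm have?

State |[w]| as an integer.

10

0(l) covers ∅
1(h) covers ∅
2(l) covers 0:l
3(k) covers 2:l
4(l) covers 3:k
5(k) covers 4:l
6(m) covers 5:k
7(k) covers 6:m
8(k) covers 7:k
9(m) covers 8:k
floor of heap: 0:l, 1:h
completions by unplaced set U, small U first (add the entries for U minus each lowest piece of U):
  |U|=1: {1}:1  {9}:1
  |U|=2: {1,9}:2  {8,9}:1
  |U|=3: {1,8,9}:3  {7,8,9}:1
  |U|=4: {1,7,8,9}:4  {6,7,8,9}:1
  |U|=5: {1,6,7,8,9}:5  {5,6,7,8,9}:1
  |U|=6: {1,5,6,7,8,9}:6  {4,5,6,7,8,9}:1
  |U|=7: {1,4,5,6,7,8,9}:7  {3,4,5,6,7,8,9}:1
  |U|=8: {1,3,4,5,6,7,8,9}:8  {2,3,4,5,6,7,8,9}:1
  start at 0(l): 9
  start at 1(h): 1
sum over floor = 10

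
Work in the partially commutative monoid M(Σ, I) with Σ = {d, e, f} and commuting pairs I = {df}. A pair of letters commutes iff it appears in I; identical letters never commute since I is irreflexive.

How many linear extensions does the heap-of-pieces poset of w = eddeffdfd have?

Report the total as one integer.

drop 0:e onto floor
drop 1:d onto {0:e}
drop 2:d onto {1:d}
drop 3:e onto {2:d}
drop 4:f onto {3:e}
drop 5:f onto {4:f}
drop 6:d onto {3:e}
drop 7:f onto {5:f}
drop 8:d onto {6:d}
ground layer = {0:e}
drop-orders for the pieces not yet dropped (sum over which currently-grounded one goes next):
  1 to go: {7} 1  {8} 1
  2 to go: {5,7} 1  {6,8} 1  {7,8} 2
  3 to go: {4,5,7} 1  {5,7,8} 3  {6,7,8} 3
  4 to go: {4,5,7,8} 4  {5,6,7,8} 6
  5 to go: {4,5,6,7,8} 10
  6 to go: {3,4,5,6,7,8} 10
  7 to go: {2,3,4,5,6,7,8} 10
  if 0:e drops first: 10 orders

10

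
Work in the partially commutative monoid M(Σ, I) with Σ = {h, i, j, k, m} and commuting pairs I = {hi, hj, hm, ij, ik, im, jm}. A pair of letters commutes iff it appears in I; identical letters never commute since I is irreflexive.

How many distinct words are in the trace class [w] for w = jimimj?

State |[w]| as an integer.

90

piece 0:j — minimal
piece 1:i — minimal
piece 2:m — minimal
piece 3:i rests on {1:i}
piece 4:m rests on {2:m}
piece 5:j rests on {0:j}
minimal pieces: {0:j, 1:i, 2:m}
ways to finish when only these pieces remain (= sum over removing one remaining piece with nothing left below it):
  1 left: {3}→1  {4}→1  {5}→1
  2 left: {0,5}→1  {1,3}→1  {2,4}→1  {3,4}→2  {3,5}→2  {4,5}→2
  3 left: {0,3,5}→3  {0,4,5}→3  {1,3,4}→3  {1,3,5}→3  {2,3,4}→3  {2,4,5}→3  {3,4,5}→6
  4 left: {0,1,3,5}→6  {0,2,4,5}→6  {0,3,4,5}→12  {1,2,3,4}→6  {1,3,4,5}→12  {2,3,4,5}→12
  placing 0:j first → 30 extensions
  placing 1:i first → 30 extensions
  placing 2:m first → 30 extensions
total linear extensions = 90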